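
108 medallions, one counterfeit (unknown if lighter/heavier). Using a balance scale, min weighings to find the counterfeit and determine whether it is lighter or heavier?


Let n = 108. 216 possibilities (n medallions × lighter/heavier); each weighing has 3 outcomes.
Bound for k weighings: say the first weighing puts j medallions on each pan. If it tips, the 2j weighed medallions remain suspects (each with a known direction) and k-1 weighings give 3^(k-1) outcomes; 3^(k-1) is odd, so 2j ≤ 3^(k-1) - 1. If it balances, the n - 2j unweighed medallions remain with direction unknown: 2(n - 2j) ≤ 3^(k-1) - 1 by the same parity argument. Adding, n ≤ (3^(k-1) - 1) + (3^(k-1) - 1)/2 = (3^k - 3)/2, and the classical three-group strategy achieves this (3 medallions in 2 weighings, 12 in 3, 39 in 4, 120 in 5).
So we need the smallest k with (3^k - 3)/2 ≥ 108.
k = 4: (3^4 - 3)/2 = 39 < 108 ✗
k = 5: (3^5 - 3)/2 = 120 ≥ 108 ✓

5


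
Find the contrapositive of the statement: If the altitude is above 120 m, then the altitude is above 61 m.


Original: If the altitude is above 120 m, then the altitude is above 61 m
Contrapositive: If ¬Q, then ¬P
Negate Q: not (the altitude is above 61 m)
Negate P: not (the altitude is above 120 m)

If not (the altitude is above 61 m), then not (the altitude is above 120 m).


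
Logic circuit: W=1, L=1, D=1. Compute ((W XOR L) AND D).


W XOR L = 1^1 = 0
0 AND 1 = 0

0


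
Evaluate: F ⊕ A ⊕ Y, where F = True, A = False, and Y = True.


F = True, A = False, Y = True
Step 1: F ⊕ A = True XOR False = True
Step 2: True ⊕ Y = True XOR True = False
XOR is true when an odd number of operands are true.

False


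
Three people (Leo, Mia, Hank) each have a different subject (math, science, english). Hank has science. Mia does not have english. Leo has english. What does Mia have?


From clues:
  Hank → science
  Leo → english
By elimination, Mia gets the remaining.

math


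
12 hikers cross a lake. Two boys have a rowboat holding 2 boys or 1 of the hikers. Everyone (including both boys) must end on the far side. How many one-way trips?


Per crossing of one of the hikers: boys→, one←, one of the hikers→, one← = 4 trips
12 × 4 = 48, + 1 final boys→ = 49
Minimum trips = 49

49


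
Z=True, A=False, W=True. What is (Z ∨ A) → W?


Z = True, A = False, W = True
Expression: (Z ∨ A) → W
Step 1: Z ∨ A = True OR False = True
Step 2: (True) → W = True → True (false only if antecedent True and consequent False) = True

True


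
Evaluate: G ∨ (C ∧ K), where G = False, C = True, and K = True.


G = False, C = True, K = True
Step 1: C ∧ K = True AND True = True
Step 2: G ∨ True = False OR True = True
AND evaluated first (higher precedence); then OR applied.

True


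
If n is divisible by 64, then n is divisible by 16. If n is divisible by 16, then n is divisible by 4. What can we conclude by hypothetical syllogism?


Hypothetical syllogism: P → Q, Q → R ⊢ P → R
Premise 1: n is divisible by 64 → n is divisible by 16
Premise 2: n is divisible by 16 → n is divisible by 4
Chain the implications: the middle term (n is divisible by 16) links the two.
Conclusion: If n is divisible by 64, then n is divisible by 4.

If n is divisible by 64, then n is divisible by 4.


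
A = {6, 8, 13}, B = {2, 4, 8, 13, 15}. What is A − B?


A = {6, 8, 13}
B = {2, 4, 8, 13, 15}
Operation: difference A − B
In A but not B: 6

{6}


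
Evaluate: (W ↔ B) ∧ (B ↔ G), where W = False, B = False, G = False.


W = False, B = False, G = False
Step 1: W ↔ B is true when W and B have the same value. Result: True
Step 2: B ↔ G is true when B and G have the same value. Result: True
Step 3: True ∧ True = True

True


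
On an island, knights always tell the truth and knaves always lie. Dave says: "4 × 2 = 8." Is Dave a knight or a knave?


Statement: "4 × 2 = 8."
Actual: 4 × 2 = 8
Claimed: 8
Statement is TRUE → Dave tells the truth → Knight

Knight


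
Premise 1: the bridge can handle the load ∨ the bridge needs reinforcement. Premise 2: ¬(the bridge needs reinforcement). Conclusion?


Disjunctive syllogism: P ∨ Q, ¬P ⊢ Q
Disjunction: the bridge can handle the load ∨ the bridge needs reinforcement
We know it is not the case that the bridge needs reinforcement.
By disjunctive syllogism, the other disjunct must be true.

The bridge can handle the load


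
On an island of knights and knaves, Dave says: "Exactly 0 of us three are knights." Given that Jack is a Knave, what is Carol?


Dave claims exactly 0 knights among Dave, Jack, Carol.
Given: Jack is a Knave.

Case 1: Dave is a Knight (tells truth)
  Then exactly 0 of the three are knights.
  Counting Dave, Jack: 1 knight(s) so far. Need -1 more → impossible.
Case 2: Dave is a Knave (lies)
  Then the count is NOT 0.
  If Carol = Knave, count = 0 = 0 → claim would be true, contradicts lie.
  If Carol = Knight, count = 1 ≠ 0 → lie confirmed ✓

Carol is a Knight.

Knight


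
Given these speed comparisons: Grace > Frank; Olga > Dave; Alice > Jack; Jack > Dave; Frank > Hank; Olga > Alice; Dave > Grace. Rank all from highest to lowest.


Constraints: Grace > Frank; Olga > Dave; Alice > Jack; Jack > Dave; Frank > Hank; Olga > Alice; Dave > Grace
Method: at each step, the next-highest is the one remaining person who never appears on the smaller side of a constraint between remaining people.
  Step 1: remaining {Hank, Jack, Grace, Dave, Frank, Olga, Alice}; on the smaller side: {Hank, Jack, Grace, Dave, Frank, Alice} → Olga is next (Olga > Dave; Olga > Alice).
  Step 2: remaining {Hank, Jack, Grace, Dave, Frank, Alice}; on the smaller side: {Hank, Jack, Grace, Dave, Frank} → Alice is next (Alice > Jack).
  Step 3: remaining {Hank, Jack, Grace, Dave, Frank}; on the smaller side: {Hank, Grace, Dave, Frank} → Jack is next (Jack > Dave).
  Step 4: remaining {Hank, Grace, Dave, Frank}; on the smaller side: {Hank, Grace, Frank} → Dave is next (Dave > Grace).
  Step 5: remaining {Hank, Grace, Frank}; on the smaller side: {Hank, Frank} → Grace is next (Grace > Frank).
  Step 6: remaining {Hank, Frank}; on the smaller side: {Hank} → Frank is next (Frank > Hank).
  Step 7: only Hank remains → lowest.
Final ranking (highest to lowest):

Olga > Alice > Jack > Dave > Grace > Frank > Hank


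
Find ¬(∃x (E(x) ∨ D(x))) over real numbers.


Original: ∃x (E(x) ∨ D(x))
Rule: ¬∀→∃, ¬∃→∀, negate predicate.
Negation: ∀x (¬E(x) ∧ ¬D(x))

∀x (¬E(x) ∧ ¬D(x))


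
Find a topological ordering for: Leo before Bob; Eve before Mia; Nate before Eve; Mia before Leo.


Constraints: Leo before Bob; Eve before Mia; Nate before Eve; Mia before Leo
Method: repeatedly schedule the remaining task that has no remaining task required before it.
  Step 1: remaining {Nate, Mia, Leo, Eve, Bob}; every task except Nate still has a predecessor pending → schedule Nate.
  Step 2: remaining {Mia, Leo, Eve, Bob}; every task except Eve still has a predecessor pending → schedule Eve.
  Step 3: remaining {Mia, Leo, Bob}; every task except Mia still has a predecessor pending → schedule Mia.
  Step 4: remaining {Leo, Bob}; every task except Leo still has a predecessor pending → schedule Leo.
  Step 5: only Bob remains → schedule Bob.
Resulting order:

Nate → Eve → Mia → Leo → Bob


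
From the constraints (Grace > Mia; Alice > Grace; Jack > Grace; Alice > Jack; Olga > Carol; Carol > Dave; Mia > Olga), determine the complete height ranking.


Constraints: Grace > Mia; Alice > Grace; Jack > Grace; Alice > Jack; Olga > Carol; Carol > Dave; Mia > Olga
Method: at each step, the next-highest is the one remaining person who never appears on the smaller side of a constraint between remaining people.
  Step 1: remaining {Grace, Jack, Dave, Alice, Mia, Olga, Carol}; on the smaller side: {Grace, Jack, Dave, Mia, Olga, Carol} → Alice is next (Alice > Grace; Alice > Jack).
  Step 2: remaining {Grace, Jack, Dave, Mia, Olga, Carol}; on the smaller side: {Grace, Dave, Mia, Olga, Carol} → Jack is next (Jack > Grace).
  Step 3: remaining {Grace, Dave, Mia, Olga, Carol}; on the smaller side: {Dave, Mia, Olga, Carol} → Grace is next (Grace > Mia).
  Step 4: remaining {Dave, Mia, Olga, Carol}; on the smaller side: {Dave, Olga, Carol} → Mia is next (Mia > Olga).
  Step 5: remaining {Dave, Olga, Carol}; on the smaller side: {Dave, Carol} → Olga is next (Olga > Carol).
  Step 6: remaining {Dave, Carol}; on the smaller side: {Dave} → Carol is next (Carol > Dave).
  Step 7: only Dave remains → lowest.
Final ranking (highest to lowest):

Alice > Jack > Grace > Mia > Olga > Carol > Dave


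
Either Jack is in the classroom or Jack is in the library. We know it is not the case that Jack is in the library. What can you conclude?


Disjunctive syllogism: P ∨ Q, ¬P ⊢ Q
Disjunction: Jack is in the classroom ∨ Jack is in the library
We know it is not the case that Jack is in the library.
By disjunctive syllogism, the other disjunct must be true.

Jack is in the classroom


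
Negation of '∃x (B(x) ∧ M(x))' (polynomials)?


Original: ∃x (B(x) ∧ M(x))
Rule: ¬∀→∃, ¬∃→∀, negate predicate.
Negation: ∀x (¬B(x) ∨ ¬M(x))

∀x (¬B(x) ∨ ¬M(x))


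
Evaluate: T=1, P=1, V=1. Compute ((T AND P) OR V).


T AND P = 1&1 = 1
1 OR 1 = 1

1


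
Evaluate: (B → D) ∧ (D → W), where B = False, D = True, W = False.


B = False, D = True, W = False
Step 1: B → D is false only when B=True and D=False. Result: True
Step 2: D → W is false only when D=True and W=False. Result: False
Step 3: True ∧ False = False

False


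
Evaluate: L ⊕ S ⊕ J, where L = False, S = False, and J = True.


L = False, S = False, J = True
Step 1: L ⊕ S = False XOR False = False
Step 2: False ⊕ J = False XOR True = True
XOR is true when an odd number of operands are true.

True


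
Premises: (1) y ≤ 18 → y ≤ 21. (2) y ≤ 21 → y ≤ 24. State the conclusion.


Hypothetical syllogism: P → Q, Q → R ⊢ P → R
Premise 1: y ≤ 18 → y ≤ 21
Premise 2: y ≤ 21 → y ≤ 24
Chain the implications: the middle term (y ≤ 21) links the two.
Conclusion: If y ≤ 18, then y ≤ 24.

If y ≤ 18, then y ≤ 24.


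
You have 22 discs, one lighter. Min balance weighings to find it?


Each weighing has 3 outcomes (left heavy / balance / right heavy), so k weighings distinguish at most 3^k cases; splitting into three near-equal groups achieves this.
Need 3^k ≥ 22: 3^2 = 9 < 22 ≤ 3^3 = 27
k = ⌈log₃(22)⌉ = 3

3


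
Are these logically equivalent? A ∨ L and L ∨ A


Expression 1: A ∨ L
Expression 2: L ∨ A
Truth table (A L | Expr1 Expr2):
  T T |   T     T
  T F |   T     T
  F T |   T     T
  F F |   F     F
All 4 rows agree, so the expressions are logically equivalent.

Yes


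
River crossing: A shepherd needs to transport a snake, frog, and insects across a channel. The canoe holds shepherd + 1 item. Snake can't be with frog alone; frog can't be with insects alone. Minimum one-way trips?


1. shepherd+frog → 2. shepherd ← 3. shepherd+snake → 4. shepherd+frog ← 5. shepherd+insects → 6. shepherd ← 7. shepherd+frog →
Minimum trips = 7

7


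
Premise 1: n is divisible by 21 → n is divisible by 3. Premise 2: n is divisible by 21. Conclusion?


Modus ponens: P → Q, P ⊢ Q
P: n is divisible by 21
Q: n is divisible by 3
We have P → Q and P is true.
By modus ponens, Q must be true.

n is divisible by 3


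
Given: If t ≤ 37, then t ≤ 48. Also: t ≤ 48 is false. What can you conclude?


Modus tollens: P → Q, ¬Q ⊢ ¬P
P: t ≤ 37
Q: t ≤ 48
We have P → Q and Q is false.
By modus tollens, P must be false.

It is not the case that t ≤ 37


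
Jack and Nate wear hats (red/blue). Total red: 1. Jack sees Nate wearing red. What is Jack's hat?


Total red = 1, Nate = red
Red accounted for: 1
Remaining for Jack: 0
Jack's hat is blue.

blue


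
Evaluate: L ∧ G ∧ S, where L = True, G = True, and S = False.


L = True, G = True, S = False
Step 1: L ∧ G = True AND True = True
Step 2: (True) ∧ S = (True) AND False = False
AND is true only when ALL operands are true.

False


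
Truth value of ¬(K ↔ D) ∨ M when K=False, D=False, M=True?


K = False, D = False, M = True
Expression: ¬(K ↔ D) ∨ M
Step 1: K ↔ D = (False iff False) = True
Step 2: ¬(K ↔ D) = NOT True = False
Step 3: (False) ∨ M = False OR True = True

True


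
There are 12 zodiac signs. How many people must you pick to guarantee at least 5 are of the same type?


Pigeonhole: to guarantee k in one of n categories, need (k-1)×n + 1.
k = 5, n = 12
Minimum = (5-1) × 12 + 1 = 4 × 12 + 1

49


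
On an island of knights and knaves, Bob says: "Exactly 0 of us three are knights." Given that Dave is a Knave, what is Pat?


Bob claims exactly 0 knights among Bob, Dave, Pat.
Given: Dave is a Knave.

Case 1: Bob is a Knight (tells truth)
  Then exactly 0 of the three are knights.
  Counting Bob, Dave: 1 knight(s) so far. Need -1 more → impossible.
Case 2: Bob is a Knave (lies)
  Then the count is NOT 0.
  If Pat = Knave, count = 0 = 0 → claim would be true, contradicts lie.
  If Pat = Knight, count = 1 ≠ 0 → lie confirmed ✓

Pat is a Knight.

Knight


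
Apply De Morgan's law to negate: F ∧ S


De Morgan's law: ¬(P ∧ Q) ≡ ¬P ∨ ¬Q
¬(F ∧ S) = ¬F ∨ ¬S

¬F ∨ ¬S


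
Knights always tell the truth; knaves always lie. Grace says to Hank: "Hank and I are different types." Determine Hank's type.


Grace says: "Hank and I are different types."
Case 1: Grace is a Knight (truth-teller)
  Statement is true → they ARE different → Hank is a Knave
Case 2: Grace is a Knave (liar)
  Statement is false → they are NOT different → Hank is a Knave
In both cases, Hank is a Knave.

Knave


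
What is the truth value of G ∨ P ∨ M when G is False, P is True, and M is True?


G = False, P = True, M = True
Step 1: G ∨ P = False OR True = True
Step 2: True ∨ M = True OR True = True
OR is true when at least one operand is true.

True


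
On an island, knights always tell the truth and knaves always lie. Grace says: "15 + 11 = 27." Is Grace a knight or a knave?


Statement: "15 + 11 = 27."
Actual: 15 + 11 = 26
Claimed: 27
Statement is FALSE → Grace lies → Knave

Knave


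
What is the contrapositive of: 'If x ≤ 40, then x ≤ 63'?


Original: If x ≤ 40, then x ≤ 63
Contrapositive: If ¬Q, then ¬P
Negate Q: not (x ≤ 63)
Negate P: not (x ≤ 40)

If not (x ≤ 63), then not (x ≤ 40).


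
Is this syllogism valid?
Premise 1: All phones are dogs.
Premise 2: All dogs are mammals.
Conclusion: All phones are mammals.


Premise 1: All phones are dogs.
Premise 2: All dogs are mammals.
Conclusion: All phones are mammals.
Barbara syllogism (AAA-1): All A are B, All B are C → All A are C.
Middle term (dogs) distributed in premise 2.

Valid


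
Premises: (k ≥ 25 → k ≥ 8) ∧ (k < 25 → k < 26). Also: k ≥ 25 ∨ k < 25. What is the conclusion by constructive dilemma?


Constructive dilemma: (P → Q) ∧ (R → S), P ∨ R ⊢ Q ∨ S
Premise 1: k ≥ 25 → k ≥ 8
Premise 2: k < 25 → k < 26
Premise 3: k ≥ 25 ∨ k < 25
Case 1: Assuming k ≥ 25, then by Premise 1, k ≥ 8.
Case 2: Assuming k < 25, then by Premise 2, k < 26.
Since one of k ≥ 25 or k < 25 must hold, we get k ≥ 8 or k < 26.

k ≥ 8 or k < 26.


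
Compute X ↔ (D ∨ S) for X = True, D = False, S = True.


X = True, D = False, S = True
Step 1: D ∨ S = False OR True = True
Step 2: X ↔ (True): true when both sides have same truth value.
Result: True ↔ True = True

True


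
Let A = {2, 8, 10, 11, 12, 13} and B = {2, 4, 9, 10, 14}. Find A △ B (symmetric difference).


A = {2, 8, 10, 11, 12, 13}
B = {2, 4, 9, 10, 14}
Operation: symmetric difference
In A only: [8, 11, 12, 13], in B only: [4, 9, 14]

{4, 8, 9, 11, 12, 13, 14}


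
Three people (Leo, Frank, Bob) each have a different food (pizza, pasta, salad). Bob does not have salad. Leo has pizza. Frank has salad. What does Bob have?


From clues:
  Leo → pizza
  Frank → salad
By elimination, Bob gets the remaining.

pasta


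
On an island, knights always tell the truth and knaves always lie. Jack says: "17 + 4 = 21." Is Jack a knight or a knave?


Statement: "17 + 4 = 21."
Actual: 17 + 4 = 21
Claimed: 21
Statement is TRUE → Jack tells the truth → Knight

Knight


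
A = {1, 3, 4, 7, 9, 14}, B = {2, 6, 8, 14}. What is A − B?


A = {1, 3, 4, 7, 9, 14}
B = {2, 6, 8, 14}
Operation: difference A − B
In A but not B: 1, 3, 4, 7, 9

{1, 3, 4, 7, 9}


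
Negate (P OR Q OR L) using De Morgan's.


De Morgan's law: ¬(P ∨ Q ∨ R) ≡ ¬P ∧ ¬Q ∧ ¬R
¬(P ∨ Q ∨ L) = ¬P ∧ ¬Q ∧ ¬L

¬P ∧ ¬Q ∧ ¬L


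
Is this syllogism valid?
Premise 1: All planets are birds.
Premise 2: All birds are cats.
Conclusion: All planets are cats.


Premise 1: All planets are birds.
Premise 2: All birds are cats.
Conclusion: All planets are cats.
Barbara syllogism (AAA-1): All A are B, All B are C → All A are C.
Middle term (birds) distributed in premise 2.

Valid


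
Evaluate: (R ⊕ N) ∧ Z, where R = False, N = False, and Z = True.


R = False, N = False, Z = True
Step 1: R ⊕ N = False XOR False = False
Step 2: False ∧ Z = False AND True = False
XOR true when exactly one of R,N is true; then AND with Z.

False


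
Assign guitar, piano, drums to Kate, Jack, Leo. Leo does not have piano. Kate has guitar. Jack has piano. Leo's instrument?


From clues:
  Jack → piano
  Kate → guitar
By elimination, Leo gets the remaining.

drums


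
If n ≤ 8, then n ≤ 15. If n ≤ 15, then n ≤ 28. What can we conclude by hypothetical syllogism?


Hypothetical syllogism: P → Q, Q → R ⊢ P → R
Premise 1: n ≤ 8 → n ≤ 15
Premise 2: n ≤ 15 → n ≤ 28
Chain the implications: the middle term (n ≤ 15) links the two.
Conclusion: If n ≤ 8, then n ≤ 28.

If n ≤ 8, then n ≤ 28.


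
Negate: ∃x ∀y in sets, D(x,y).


Original: ∃x ∀y D(x,y)
Rule: ¬∀→∃, ¬∃→∀, negate predicate.
Negation: ∀x ∃y ¬D(x,y)

∀x ∃y ¬D(x,y)


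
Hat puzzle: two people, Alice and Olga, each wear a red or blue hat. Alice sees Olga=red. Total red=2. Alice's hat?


Total red = 2, Olga = red
Red accounted for: 1
Remaining for Alice: 1
Alice's hat is red.

red


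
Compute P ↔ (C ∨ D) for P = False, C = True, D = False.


P = False, C = True, D = False
Step 1: C ∨ D = True OR False = True
Step 2: P ↔ (True): true when both sides have same truth value.
Result: False ↔ True = False

False


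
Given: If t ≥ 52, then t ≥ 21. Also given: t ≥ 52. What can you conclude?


Modus ponens: P → Q, P ⊢ Q
P: t ≥ 52
Q: t ≥ 21
We have P → Q and P is true.
By modus ponens, Q must be true.

t ≥ 21


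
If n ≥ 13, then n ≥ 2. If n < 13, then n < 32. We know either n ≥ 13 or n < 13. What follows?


Constructive dilemma: (P → Q) ∧ (R → S), P ∨ R ⊢ Q ∨ S
Premise 1: n ≥ 13 → n ≥ 2
Premise 2: n < 13 → n < 32
Premise 3: n ≥ 13 ∨ n < 13
Case 1: Assuming n ≥ 13, then by Premise 1, n ≥ 2.
Case 2: Assuming n < 13, then by Premise 2, n < 32.
Since one of n ≥ 13 or n < 13 must hold, we get n ≥ 2 or n < 32.

n ≥ 2 or n < 32.


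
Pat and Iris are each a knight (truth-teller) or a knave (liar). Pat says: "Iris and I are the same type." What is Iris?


Pat says: "Iris and I are the same type."
Case 1: Pat is a Knight (truth-teller)
  Statement is true → they ARE the same → Iris is also a Knight
Case 2: Pat is a Knave (liar)
  Statement is false → they are NOT the same → Iris is a Knight
In both cases, Iris is a Knight.

Knight


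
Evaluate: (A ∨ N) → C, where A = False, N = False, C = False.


A = False, N = False, C = False
Step 1: A ∨ N = False OR False = False
Step 2: (False) → C: false only when antecedent=True and C=False.
Result: True

True


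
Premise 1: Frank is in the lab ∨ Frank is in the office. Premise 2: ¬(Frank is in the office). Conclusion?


Disjunctive syllogism: P ∨ Q, ¬P ⊢ Q
Disjunction: Frank is in the lab ∨ Frank is in the office
We know it is not the case that Frank is in the office.
By disjunctive syllogism, the other disjunct must be true.

Frank is in the lab


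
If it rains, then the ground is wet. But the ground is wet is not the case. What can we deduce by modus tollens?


Modus tollens: P → Q, ¬Q ⊢ ¬P
P: it rains
Q: the ground is wet
We have P → Q and Q is false.
By modus tollens, P must be false.

It is not the case that it rains


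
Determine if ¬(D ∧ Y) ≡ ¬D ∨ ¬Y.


Expression 1: ¬(D ∧ Y)
Expression 2: ¬D ∨ ¬Y
Truth table (D Y | Expr1 Expr2):
  T T |   F     F
  T F |   T     T
  F T |   T     T
  F F |   T     T
All 4 rows agree, so the expressions are logically equivalent.

Yes


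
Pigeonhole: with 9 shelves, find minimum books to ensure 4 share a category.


Pigeonhole: to guarantee k in one of n categories, need (k-1)×n + 1.
k = 4, n = 9
Minimum = (4-1) × 9 + 1 = 3 × 9 + 1

28


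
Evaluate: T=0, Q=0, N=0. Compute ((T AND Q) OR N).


T AND Q = 0&0 = 0
0 OR 0 = 0

0


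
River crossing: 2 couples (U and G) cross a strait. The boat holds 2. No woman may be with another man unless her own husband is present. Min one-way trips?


Label couples U and G.
1. WU+WG → (far: WU,WG; near: HU,HG)
2. WU ←   (far: WG; near: HU,HG,WU)
3. HU+HG → (far: HU,HG,WG; near: WU)
4. HU ←   (far: HG,WG; near: HU,WU)  — HU returns, since WU is alone on near bank
5. HU+WU → (far: all four; near: empty)
Every state respects the constraint.
Minimum trips = 5

5


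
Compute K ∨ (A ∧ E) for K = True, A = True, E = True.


K = True, A = True, E = True
Step 1: A ∧ E = True AND True = True
Step 2: K ∨ True = True OR True = True
AND evaluated first (higher precedence); then OR applied.

True


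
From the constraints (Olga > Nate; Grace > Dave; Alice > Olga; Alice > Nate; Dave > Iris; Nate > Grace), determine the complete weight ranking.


Constraints: Olga > Nate; Grace > Dave; Alice > Olga; Alice > Nate; Dave > Iris; Nate > Grace
Method: at each step, the next-highest is the one remaining person who never appears on the smaller side of a constraint between remaining people.
  Step 1: remaining {Iris, Grace, Dave, Nate, Olga, Alice}; on the smaller side: {Iris, Grace, Dave, Nate, Olga} → Alice is next (Alice > Olga; Alice > Nate).
  Step 2: remaining {Iris, Grace, Dave, Nate, Olga}; on the smaller side: {Iris, Grace, Dave, Nate} → Olga is next (Olga > Nate).
  Step 3: remaining {Iris, Grace, Dave, Nate}; on the smaller side: {Iris, Grace, Dave} → Nate is next (Nate > Grace).
  Step 4: remaining {Iris, Grace, Dave}; on the smaller side: {Iris, Dave} → Grace is next (Grace > Dave).
  Step 5: remaining {Iris, Dave}; on the smaller side: {Iris} → Dave is next (Dave > Iris).
  Step 6: only Iris remains → lowest.
Final ranking (highest to lowest):

Alice > Olga > Nate > Grace > Dave > Iris


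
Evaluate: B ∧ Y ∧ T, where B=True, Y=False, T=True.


B = True, Y = False, T = True
Expression: B ∧ Y ∧ T
Step 1: B ∧ Y = True AND False = False
Step 2: (False) ∧ T = False AND True = False

False


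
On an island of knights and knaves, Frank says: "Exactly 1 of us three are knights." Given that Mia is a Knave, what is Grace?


Frank claims exactly 1 knights among Frank, Mia, Grace.
Given: Mia is a Knave.

Case 1: Frank is a Knight (tells truth)
  Then exactly 1 of the three are knights.
  Counting Frank, Mia: 1 knight(s) so far. Need 0 more → Grace = Knave.
Case 2: Frank is a Knave (lies)
  Then the count is NOT 1.
  If Grace = Knight, count = 1 = 1 → claim would be true, contradicts lie.
  If Grace = Knave, count = 0 ≠ 1 → lie confirmed ✓

Grace is a Knave.

Knave


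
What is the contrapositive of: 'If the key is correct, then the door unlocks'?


Original: If the key is correct, then the door unlocks
Contrapositive: If ¬Q, then ¬P
Negate Q: not (the door unlocks)
Negate P: not (the key is correct)

If not (the door unlocks), then not (the key is correct).


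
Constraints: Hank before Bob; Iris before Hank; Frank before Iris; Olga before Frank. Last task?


Constraints: Hank before Bob; Iris before Hank; Frank before Iris; Olga before Frank
The last task can have nothing scheduled after it, so it must never appear on the left of a 'before'.
Tasks appearing before some other task: Hank, Iris, Frank, Olga.
The only task not in that list is Bob → it is last.

Bob


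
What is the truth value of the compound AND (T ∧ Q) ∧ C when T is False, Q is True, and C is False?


T = False, Q = True, C = False
Step 1: T ∧ Q = False AND True = False
Step 2: False ∧ C = False AND False = False
AND is true only when ALL operands are true.

False


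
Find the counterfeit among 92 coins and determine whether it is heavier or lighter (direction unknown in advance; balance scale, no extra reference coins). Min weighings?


Let n = 92. 184 possibilities (n coins × lighter/heavier); each weighing has 3 outcomes.
Bound for k weighings: say the first weighing puts j coins on each pan. If it tips, the 2j weighed coins remain suspects (each with a known direction) and k-1 weighings give 3^(k-1) outcomes; 3^(k-1) is odd, so 2j ≤ 3^(k-1) - 1. If it balances, the n - 2j unweighed coins remain with direction unknown: 2(n - 2j) ≤ 3^(k-1) - 1 by the same parity argument. Adding, n ≤ (3^(k-1) - 1) + (3^(k-1) - 1)/2 = (3^k - 3)/2, and the classical three-group strategy achieves this (3 coins in 2 weighings, 12 in 3, 39 in 4, 120 in 5).
So we need the smallest k with (3^k - 3)/2 ≥ 92.
k = 4: (3^4 - 3)/2 = 39 < 92 ✗
k = 5: (3^5 - 3)/2 = 120 ≥ 92 ✓

5


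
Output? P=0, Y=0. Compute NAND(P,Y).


P AND Y = 0
NOT(0) = 1

1


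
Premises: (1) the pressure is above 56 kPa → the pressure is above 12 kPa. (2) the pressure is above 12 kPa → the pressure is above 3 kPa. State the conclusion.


Hypothetical syllogism: P → Q, Q → R ⊢ P → R
Premise 1: the pressure is above 56 kPa → the pressure is above 12 kPa
Premise 2: the pressure is above 12 kPa → the pressure is above 3 kPa
Chain the implications: the middle term (the pressure is above 12 kPa) links the two.
Conclusion: If the pressure is above 56 kPa, then the pressure is above 3 kPa.

If the pressure is above 56 kPa, then the pressure is above 3 kPa.


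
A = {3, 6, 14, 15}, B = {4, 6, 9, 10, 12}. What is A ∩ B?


A = {3, 6, 14, 15}
B = {4, 6, 9, 10, 12}
Operation: intersection
Elements in both: 6

{6}


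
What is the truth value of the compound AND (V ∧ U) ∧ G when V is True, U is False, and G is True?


V = True, U = False, G = True
Step 1: V ∧ U = True AND False = False
Step 2: False ∧ G = False AND True = False
AND is true only when ALL operands are true.

False


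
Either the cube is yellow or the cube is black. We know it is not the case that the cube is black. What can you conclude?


Disjunctive syllogism: P ∨ Q, ¬P ⊢ Q
Disjunction: the cube is yellow ∨ the cube is black
We know it is not the case that the cube is black.
By disjunctive syllogism, the other disjunct must be true.

The cube is yellow


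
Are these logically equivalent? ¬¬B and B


Expression 1: ¬¬B
Expression 2: B
Truth table (B | Expr1 Expr2):
  T |   T     T
  F |   F     F
All 2 rows agree, so the expressions are logically equivalent.

Yes


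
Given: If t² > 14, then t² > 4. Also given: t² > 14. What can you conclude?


Modus ponens: P → Q, P ⊢ Q
P: t² > 14
Q: t² > 4
We have P → Q and P is true.
By modus ponens, Q must be true.

t² > 4


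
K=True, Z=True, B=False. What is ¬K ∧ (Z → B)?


K = True, Z = True, B = False
Expression: ¬K ∧ (Z → B)
Step 1: ¬K = NOT True = False
Step 2: Z → B = True → False (false only if Z=True, B=False) = False
Step 3: (False) ∧ (False) = False AND False = False

False


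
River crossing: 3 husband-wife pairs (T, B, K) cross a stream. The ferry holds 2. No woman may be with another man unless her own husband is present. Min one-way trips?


Label couples T, B, K (H = husband, W = wife).
Counting alone: 6 people, the ferry carries 2 and someone must bring it back, so each round trip nets at most +1 on the far side until the last crossing → at least 9 trips. The jealousy constraint makes 9 impossible; the shortest valid schedule has 11:
1. WT+WB →  (far: WT,WB; near: HT,HB,HK,WK)
2. WT ←       (far: WB; near: HT,HB,HK,WT,WK)
3. WT+WK →  (far: WT,WB,WK; near: HT,HB,HK)
4. WT ←       (far: WB,WK; near: HT,HB,HK,WT)
5. HB+HK →  (far: HB,WB,HK,WK; near: HT,WT)
6. HB+WB ←  (far: HK,WK; near: HT,WT,HB,WB)
7. HT+HB →  (far: HT,HB,HK,WK; near: WT,WB)
8. WK ←       (far: HT,HB,HK; near: WT,WB,WK)
9. WT+WB →  (far: HT,WT,HB,WB,HK; near: WK)
10. HK ←      (far: HT,WT,HB,WB; near: HK,WK)
11. HK+WK → (far: all six; near: empty)
In every state each wife is either with her husband or with no other man.
Minimum trips = 11

11


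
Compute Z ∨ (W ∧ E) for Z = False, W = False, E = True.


Z = False, W = False, E = True
Step 1: W ∧ E = False AND True = False
Step 2: Z ∨ False = False OR False = False
AND evaluated first (higher precedence); then OR applied.

False


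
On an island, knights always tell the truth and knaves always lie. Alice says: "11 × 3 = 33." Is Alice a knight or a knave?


Statement: "11 × 3 = 33."
Actual: 11 × 3 = 33
Claimed: 33
Statement is TRUE → Alice tells the truth → Knight

Knight


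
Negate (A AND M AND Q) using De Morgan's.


De Morgan's law: ¬(P ∧ Q ∧ R) ≡ ¬P ∨ ¬Q ∨ ¬R
¬(A ∧ M ∧ Q) = ¬A ∨ ¬M ∨ ¬Q

¬A ∨ ¬M ∨ ¬Q


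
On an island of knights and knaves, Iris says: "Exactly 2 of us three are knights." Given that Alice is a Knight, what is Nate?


Iris claims exactly 2 knights among Iris, Alice, Nate.
Given: Alice is a Knight.

Case 1: Iris is a Knight (tells truth)
  Then exactly 2 of the three are knights.
  Counting Iris, Alice: 2 knight(s) so far. Need 0 more → Nate = Knave.
Case 2: Iris is a Knave (lies)
  Then the count is NOT 2.
  If Nate = Knight, count = 2 = 2 → claim would be true, contradicts lie.
  If Nate = Knave, count = 1 ≠ 2 → lie confirmed ✓

Nate is a Knave.

Knave


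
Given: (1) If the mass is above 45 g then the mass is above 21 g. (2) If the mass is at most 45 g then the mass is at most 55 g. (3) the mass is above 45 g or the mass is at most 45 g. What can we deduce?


Constructive dilemma: (P → Q) ∧ (R → S), P ∨ R ⊢ Q ∨ S
Premise 1: the mass is above 45 g → the mass is above 21 g
Premise 2: the mass is at most 45 g → the mass is at most 55 g
Premise 3: the mass is above 45 g ∨ the mass is at most 45 g
Case 1: Assuming the mass is above 45 g, then by Premise 1, the mass is above 21 g.
Case 2: Assuming the mass is at most 45 g, then by Premise 2, the mass is at most 55 g.
Since one of the mass is above 45 g or the mass is at most 45 g must hold, we get the mass is above 21 g or the mass is at most 55 g.

The mass is above 21 g or the mass is at most 55 g.


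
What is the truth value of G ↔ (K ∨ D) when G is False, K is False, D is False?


G = False, K = False, D = False
Step 1: K ∨ D = False OR False = False
Step 2: G ↔ (False): true when both sides have same truth value.
Result: False ↔ False = True

True


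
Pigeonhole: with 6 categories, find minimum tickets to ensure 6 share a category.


Pigeonhole: to guarantee k in one of n categories, need (k-1)×n + 1.
k = 6, n = 6
Minimum = (6-1) × 6 + 1 = 5 × 6 + 1

31


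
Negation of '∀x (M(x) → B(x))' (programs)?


Original: ∀x (M(x) → B(x))
Rule: ¬∀→∃, ¬∃→∀, negate predicate.
Negation: ∃x (M(x) ∧ ¬B(x))

∃x (M(x) ∧ ¬B(x))


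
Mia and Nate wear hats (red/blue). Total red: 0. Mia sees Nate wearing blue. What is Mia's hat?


Total red = 0, Nate = blue
Red accounted for: 0
Remaining for Mia: 0
Mia's hat is blue.

blue


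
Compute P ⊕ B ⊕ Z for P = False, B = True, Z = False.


P = False, B = True, Z = False
Step 1: P ⊕ B = False XOR True = True
Step 2: True ⊕ Z = True XOR False = True
XOR is true when an odd number of operands are true.

True


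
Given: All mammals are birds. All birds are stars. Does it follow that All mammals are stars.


Premise 1: All mammals are birds.
Premise 2: All birds are stars.
Conclusion: All mammals are stars.
Barbara syllogism (AAA-1): All A are B, All B are C → All A are C.
Middle term (birds) distributed in premise 2.

Valid


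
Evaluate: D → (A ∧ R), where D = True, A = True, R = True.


D = True, A = True, R = True
Step 1: A ∧ R = True AND True = True
Step 2: D → (True): false only when D=True and consequent=False.
Result: True

True


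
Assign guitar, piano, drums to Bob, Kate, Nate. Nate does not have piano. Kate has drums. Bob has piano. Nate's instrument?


From clues:
  Kate → drums
  Bob → piano
By elimination, Nate gets the remaining.

guitar


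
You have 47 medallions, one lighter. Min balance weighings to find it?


Each weighing has 3 outcomes (left heavy / balance / right heavy), so k weighings distinguish at most 3^k cases; splitting into three near-equal groups achieves this.
Need 3^k ≥ 47: 3^3 = 27 < 47 ≤ 3^4 = 81
k = ⌈log₃(47)⌉ = 4

4


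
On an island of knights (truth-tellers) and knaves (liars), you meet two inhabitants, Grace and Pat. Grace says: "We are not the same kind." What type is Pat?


Grace says: "We are not the same kind."
Case 1: Grace is a Knight (truth-teller)
  Statement is true → they ARE different → Pat is a Knave
Case 2: Grace is a Knave (liar)
  Statement is false → they are NOT different → Pat is a Knave
In both cases, Pat is a Knave.

Knave


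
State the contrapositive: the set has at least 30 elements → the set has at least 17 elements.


Original: If the set has at least 30 elements, then the set has at least 17 elements
Contrapositive: If ¬Q, then ¬P
Negate Q: not (the set has at least 17 elements)
Negate P: not (the set has at least 30 elements)

If not (the set has at least 17 elements), then not (the set has at least 30 elements).


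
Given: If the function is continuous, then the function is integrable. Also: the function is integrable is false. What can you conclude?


Modus tollens: P → Q, ¬Q ⊢ ¬P
P: the function is continuous
Q: the function is integrable
We have P → Q and Q is false.
By modus tollens, P must be false.

It is not the case that the function is continuous


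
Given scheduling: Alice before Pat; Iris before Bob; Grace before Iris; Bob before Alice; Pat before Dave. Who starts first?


Constraints: Alice before Pat; Iris before Bob; Grace before Iris; Bob before Alice; Pat before Dave
The first task can have nothing scheduled before it, so it must never appear on the right of a 'before'.
Tasks appearing after some 'before': Pat, Bob, Iris, Alice, Dave.
The only task not in that list is Grace → it is first.

Grace


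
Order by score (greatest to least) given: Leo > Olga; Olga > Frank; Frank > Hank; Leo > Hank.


Constraints: Leo > Olga; Olga > Frank; Frank > Hank; Leo > Hank
Method: at each step, the next-highest is the one remaining person who never appears on the smaller side of a constraint between remaining people.
  Step 1: remaining {Frank, Hank, Olga, Leo}; on the smaller side: {Frank, Hank, Olga} → Leo is next (Leo > Olga; Leo > Hank).
  Step 2: remaining {Frank, Hank, Olga}; on the smaller side: {Frank, Hank} → Olga is next (Olga > Frank).
  Step 3: remaining {Frank, Hank}; on the smaller side: {Hank} → Frank is next (Frank > Hank).
  Step 4: only Hank remains → lowest.
Final ranking (highest to lowest):

Leo > Olga > Frank > Hank


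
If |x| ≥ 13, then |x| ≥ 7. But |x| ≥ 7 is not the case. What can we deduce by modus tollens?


Modus tollens: P → Q, ¬Q ⊢ ¬P
P: |x| ≥ 13
Q: |x| ≥ 7
We have P → Q and Q is false.
By modus tollens, P must be false.

It is not the case that |x| ≥ 13


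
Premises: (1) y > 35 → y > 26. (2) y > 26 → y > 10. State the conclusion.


Hypothetical syllogism: P → Q, Q → R ⊢ P → R
Premise 1: y > 35 → y > 26
Premise 2: y > 26 → y > 10
Chain the implications: the middle term (y > 26) links the two.
Conclusion: If y > 35, then y > 10.

If y > 35, then y > 10.


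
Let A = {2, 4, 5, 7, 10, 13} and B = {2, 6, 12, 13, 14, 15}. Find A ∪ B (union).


A = {2, 4, 5, 7, 10, 13}
B = {2, 6, 12, 13, 14, 15}
Operation: union
All elements combined: 2, 4, 5, 6, 7, 10, 12, 13, 14, 15

{2, 4, 5, 6, 7, 10, 12, 13, 14, 15}


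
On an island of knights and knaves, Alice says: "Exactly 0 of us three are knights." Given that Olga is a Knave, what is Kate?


Alice claims exactly 0 knights among Alice, Olga, Kate.
Given: Olga is a Knave.

Case 1: Alice is a Knight (tells truth)
  Then exactly 0 of the three are knights.
  Counting Alice, Olga: 1 knight(s) so far. Need -1 more → impossible.
Case 2: Alice is a Knave (lies)
  Then the count is NOT 0.
  If Kate = Knave, count = 0 = 0 → claim would be true, contradicts lie.
  If Kate = Knight, count = 1 ≠ 0 → lie confirmed ✓

Kate is a Knight.

Knight


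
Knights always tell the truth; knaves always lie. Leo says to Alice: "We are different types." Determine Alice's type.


Leo says: "We are different types."
Case 1: Leo is a Knight (truth-teller)
  Statement is true → they ARE different → Alice is a Knave
Case 2: Leo is a Knave (liar)
  Statement is false → they are NOT different → Alice is a Knave
In both cases, Alice is a Knave.

Knave


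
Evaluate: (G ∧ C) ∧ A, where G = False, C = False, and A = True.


G = False, C = False, A = True
Step 1: G ∧ C = False AND False = False
Step 2: False ∧ A = False AND True = False
AND is true only when ALL operands are true.

False


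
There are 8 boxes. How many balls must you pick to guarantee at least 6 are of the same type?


Pigeonhole: to guarantee k in one of n categories, need (k-1)×n + 1.
k = 6, n = 8
Minimum = (6-1) × 8 + 1 = 5 × 8 + 1

41


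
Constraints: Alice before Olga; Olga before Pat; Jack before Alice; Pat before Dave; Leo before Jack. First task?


Constraints: Alice before Olga; Olga before Pat; Jack before Alice; Pat before Dave; Leo before Jack
The first task can have nothing scheduled before it, so it must never appear on the right of a 'before'.
Tasks appearing after some 'before': Olga, Pat, Alice, Dave, Jack.
The only task not in that list is Leo → it is first.

Leo


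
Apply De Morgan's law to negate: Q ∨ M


De Morgan's law: ¬(P ∨ Q) ≡ ¬P ∧ ¬Q
¬(Q ∨ M) = ¬Q ∧ ¬M

¬Q ∧ ¬M


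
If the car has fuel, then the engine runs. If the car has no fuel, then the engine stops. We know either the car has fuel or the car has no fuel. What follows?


Constructive dilemma: (P → Q) ∧ (R → S), P ∨ R ⊢ Q ∨ S
Premise 1: the car has fuel → the engine runs
Premise 2: the car has no fuel → the engine stops
Premise 3: the car has fuel ∨ the car has no fuel
Case 1: Assuming the car has fuel, then by Premise 1, the engine runs.
Case 2: Assuming the car has no fuel, then by Premise 2, the engine stops.
Since one of the car has fuel or the car has no fuel must hold, we get the engine runs or the engine stops.

The engine runs or the engine stops.


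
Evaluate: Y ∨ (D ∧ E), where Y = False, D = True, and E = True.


Y = False, D = True, E = True
Step 1: D ∧ E = True AND True = True
Step 2: Y ∨ True = False OR True = True
AND evaluated first (higher precedence); then OR applied.

True


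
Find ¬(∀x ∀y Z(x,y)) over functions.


Original: ∀x ∀y Z(x,y)
Rule: ¬∀→∃, ¬∃→∀, negate predicate.
Negation: ∃x ∃y ¬Z(x,y)

∃x ∃y ¬Z(x,y)
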